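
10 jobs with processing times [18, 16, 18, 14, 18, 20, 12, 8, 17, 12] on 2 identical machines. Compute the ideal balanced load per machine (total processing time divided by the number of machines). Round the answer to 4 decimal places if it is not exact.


Total processing time = 18 + 16 + 18 + 14 + 18 + 20 + 12 + 8 + 17 + 12 = 153
Number of machines = 2
Ideal balanced load = 153 / 2 = 76.5

76.5


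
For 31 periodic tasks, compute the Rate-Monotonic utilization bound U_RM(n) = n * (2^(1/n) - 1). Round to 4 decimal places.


Compute 2^(1/31) = 1.0226114356
Subtract 1: 1.0226114356 - 1 = 0.0226114356
Multiply by n: 31 * 0.0226114356 = 0.7009545036
Round to 4 dp: 0.7010

0.7010


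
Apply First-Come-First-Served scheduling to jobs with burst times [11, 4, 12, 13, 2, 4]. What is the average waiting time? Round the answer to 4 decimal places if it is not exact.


FCFS order (as given): [11, 4, 12, 13, 2, 4]
Waiting times:
  Job 1: wait = 0
  Job 2: wait = 11
  Job 3: wait = 15
  Job 4: wait = 27
  Job 5: wait = 40
  Job 6: wait = 42
Sum of waiting times = 135
Average waiting time = 135/6 = 22.5

22.5


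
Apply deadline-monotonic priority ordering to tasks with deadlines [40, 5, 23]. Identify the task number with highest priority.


Sort tasks by relative deadline (ascending):
  Task 2: deadline = 5
  Task 3: deadline = 23
  Task 1: deadline = 40
Priority order (highest first): [2, 3, 1]
Highest priority task = 2

2


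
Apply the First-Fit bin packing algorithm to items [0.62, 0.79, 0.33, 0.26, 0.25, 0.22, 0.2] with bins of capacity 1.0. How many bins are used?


Place items sequentially using First-Fit:
  Item 0.62 -> new Bin 1
  Item 0.79 -> new Bin 2
  Item 0.33 -> Bin 1 (now 0.95)
  Item 0.26 -> new Bin 3
  Item 0.25 -> Bin 3 (now 0.51)
  Item 0.22 -> Bin 3 (now 0.73)
  Item 0.2 -> Bin 2 (now 0.99)
Total bins used = 3

3


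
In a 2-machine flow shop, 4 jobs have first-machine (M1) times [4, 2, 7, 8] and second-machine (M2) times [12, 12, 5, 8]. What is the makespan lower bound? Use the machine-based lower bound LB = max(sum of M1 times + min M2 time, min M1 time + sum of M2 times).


LB1 = sum(M1 times) + min(M2 times) = 21 + 5 = 26
LB2 = min(M1 times) + sum(M2 times) = 2 + 37 = 39
Lower bound = max(LB1, LB2) = max(26, 39) = 39

39


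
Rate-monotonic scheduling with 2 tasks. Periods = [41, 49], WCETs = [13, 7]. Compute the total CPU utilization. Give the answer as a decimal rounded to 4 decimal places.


Compute individual utilizations (exact fractions):
  Task 1: C/T = 13/41 (approx. 0.3171)
  Task 2: C/T = 7/49 = 1/7 (approx. 0.1429)
Total utilization U = 13/41 + 1/7 = 132/287
Rounded to 4 decimal places: U = 0.4599
RM (Liu & Layland) bound for 2 tasks = 0.828427; compare with U = 132/287 (approx. 0.459930)
U <= bound, so schedulable by RM sufficient condition.

0.4599


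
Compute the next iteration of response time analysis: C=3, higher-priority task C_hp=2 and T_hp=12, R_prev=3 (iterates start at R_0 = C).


R_next = C + ceil(R_prev / T_hp) * C_hp
ceil(3 / 12) = ceil(0.25) = 1
Interference = 1 * 2 = 2
R_next = 3 + 2 = 5

5


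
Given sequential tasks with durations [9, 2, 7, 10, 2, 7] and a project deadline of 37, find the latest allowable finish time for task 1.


LF(activity 1) = deadline - sum of successor durations
Successors: activities 2 through 6 with durations [2, 7, 10, 2, 7]
Sum of successor durations = 28
LF = 37 - 28 = 9

9


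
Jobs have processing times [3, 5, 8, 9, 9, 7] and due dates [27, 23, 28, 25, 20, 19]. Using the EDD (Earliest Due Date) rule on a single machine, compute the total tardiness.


Sort by due date (EDD order): [(7, 19), (9, 20), (5, 23), (9, 25), (3, 27), (8, 28)]
Compute completion times and tardiness:
  Job 1: p=7, d=19, C=7, tardiness=max(0,7-19)=0
  Job 2: p=9, d=20, C=16, tardiness=max(0,16-20)=0
  Job 3: p=5, d=23, C=21, tardiness=max(0,21-23)=0
  Job 4: p=9, d=25, C=30, tardiness=max(0,30-25)=5
  Job 5: p=3, d=27, C=33, tardiness=max(0,33-27)=6
  Job 6: p=8, d=28, C=41, tardiness=max(0,41-28)=13
Total tardiness = 24

24


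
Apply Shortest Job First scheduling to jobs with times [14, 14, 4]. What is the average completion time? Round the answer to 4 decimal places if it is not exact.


SJF order (ascending): [4, 14, 14]
Completion times:
  Job 1: burst=4, C=4
  Job 2: burst=14, C=18
  Job 3: burst=14, C=32
Average completion = 54/3 = 18.0

18.0


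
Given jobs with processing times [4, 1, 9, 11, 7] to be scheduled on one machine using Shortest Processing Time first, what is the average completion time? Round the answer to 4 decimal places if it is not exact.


Sort jobs by processing time (SPT order): [1, 4, 7, 9, 11]
Compute completion times sequentially:
  Job 1: processing = 1, completes at 1
  Job 2: processing = 4, completes at 5
  Job 3: processing = 7, completes at 12
  Job 4: processing = 9, completes at 21
  Job 5: processing = 11, completes at 32
Sum of completion times = 71
Average completion time = 71/5 = 14.2

14.2


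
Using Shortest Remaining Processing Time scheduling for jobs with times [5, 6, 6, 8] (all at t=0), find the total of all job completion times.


Since all jobs arrive at t=0, SRPT equals SPT ordering.
SPT order: [5, 6, 6, 8]
Completion times:
  Job 1: p=5, C=5
  Job 2: p=6, C=11
  Job 3: p=6, C=17
  Job 4: p=8, C=25
Total completion time = 5 + 11 + 17 + 25 = 58

58


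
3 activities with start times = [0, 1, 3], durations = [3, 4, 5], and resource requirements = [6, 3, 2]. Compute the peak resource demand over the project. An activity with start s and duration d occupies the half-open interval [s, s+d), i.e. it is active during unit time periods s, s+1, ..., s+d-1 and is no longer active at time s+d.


Each activity i is active on [start_i, start_i + duration_i).
Compute total resource usage per time slot:
  t=0: active resources = [6], total = 6
  t=1: active resources = [6, 3], total = 9
  t=2: active resources = [6, 3], total = 9
  t=3: active resources = [3, 2], total = 5
  t=4: active resources = [3, 2], total = 5
  t=5: active resources = [2], total = 2
  t=6: active resources = [2], total = 2
  t=7: active resources = [2], total = 2
Peak resource demand = 9

9


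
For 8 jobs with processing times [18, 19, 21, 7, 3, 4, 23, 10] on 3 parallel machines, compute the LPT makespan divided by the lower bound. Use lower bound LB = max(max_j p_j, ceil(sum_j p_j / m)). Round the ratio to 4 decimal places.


LPT order: [23, 21, 19, 18, 10, 7, 4, 3]
Machine loads after assignment: [34, 34, 37]
LPT makespan = 37
Lower bound = max(max_job, ceil(total/3)) = max(23, 35) = 35
Ratio = 37 / 35 = 1.0571

1.0571


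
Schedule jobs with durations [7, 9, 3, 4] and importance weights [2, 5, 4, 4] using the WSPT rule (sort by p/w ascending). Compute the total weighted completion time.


Compute p/w ratios and sort ascending (WSPT): [(3, 4), (4, 4), (9, 5), (7, 2)]
Compute weighted completion times:
  Job (p=3,w=4): C=3, w*C=4*3=12
  Job (p=4,w=4): C=7, w*C=4*7=28
  Job (p=9,w=5): C=16, w*C=5*16=80
  Job (p=7,w=2): C=23, w*C=2*23=46
Total weighted completion time = 166

166


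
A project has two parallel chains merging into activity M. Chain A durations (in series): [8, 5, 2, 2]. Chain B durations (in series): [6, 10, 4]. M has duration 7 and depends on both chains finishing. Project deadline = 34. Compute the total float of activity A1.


Forward pass: ES(A1) = sum of predecessors on chain A = 0
EF = ES + duration = 0 + 8 = 8
Backward pass: LF(M) = deadline = 34; LS(M) = 34 - 7 = 27
LF(A1) = LS(M) - sum(successors on chain A) = 27 - 9 = 18
LS = LF - duration = 18 - 8 = 10
Total float = LS - ES = 10 - 0 = 10

10


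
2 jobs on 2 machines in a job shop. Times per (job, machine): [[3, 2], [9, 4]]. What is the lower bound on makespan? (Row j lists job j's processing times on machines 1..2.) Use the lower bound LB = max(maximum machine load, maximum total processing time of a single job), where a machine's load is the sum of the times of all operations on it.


Machine loads:
  Machine 1: 3 + 9 = 12
  Machine 2: 2 + 4 = 6
Max machine load = 12
Job totals:
  Job 1: 5
  Job 2: 13
Max job total = 13
Lower bound = max(12, 13) = 13

13


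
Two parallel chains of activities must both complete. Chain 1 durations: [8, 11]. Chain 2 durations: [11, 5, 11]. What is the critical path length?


Path A total = 8 + 11 = 19
Path B total = 11 + 5 + 11 = 27
Critical path = longest path = max(19, 27) = 27

27


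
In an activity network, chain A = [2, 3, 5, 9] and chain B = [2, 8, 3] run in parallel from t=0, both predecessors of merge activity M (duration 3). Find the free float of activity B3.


ES(B3) = sum of predecessors on chain B = 10
EF(B3) = ES + duration = 10 + 3 = 13
Successor of B3 is M. ES(M) = max(sum(A), sum(B)) = max(19, 13) = 19
Free float = ES(successor) - EF(current) = 19 - 13 = 6

6


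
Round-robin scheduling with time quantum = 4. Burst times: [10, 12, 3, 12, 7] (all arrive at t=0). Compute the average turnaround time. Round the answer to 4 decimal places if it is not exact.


Time quantum = 4
Execution trace:
  J1 runs 4 units, time = 4
  J2 runs 4 units, time = 8
  J3 runs 3 units, time = 11
  J4 runs 4 units, time = 15
  J5 runs 4 units, time = 19
  J1 runs 4 units, time = 23
  J2 runs 4 units, time = 27
  J4 runs 4 units, time = 31
  J5 runs 3 units, time = 34
  J1 runs 2 units, time = 36
  J2 runs 4 units, time = 40
  J4 runs 4 units, time = 44
Finish times: [36, 40, 11, 44, 34]
Average turnaround = 165/5 = 33.0

33.0


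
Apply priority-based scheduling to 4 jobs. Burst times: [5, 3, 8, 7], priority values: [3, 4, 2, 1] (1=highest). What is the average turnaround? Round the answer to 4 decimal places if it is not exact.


Sort by priority (ascending = highest first):
Order: [(1, 7), (2, 8), (3, 5), (4, 3)]
Completion times:
  Priority 1, burst=7, C=7
  Priority 2, burst=8, C=15
  Priority 3, burst=5, C=20
  Priority 4, burst=3, C=23
Average turnaround = 65/4 = 16.25

16.25


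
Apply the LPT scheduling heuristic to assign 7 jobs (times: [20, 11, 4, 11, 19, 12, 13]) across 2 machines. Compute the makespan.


Sort jobs in decreasing order (LPT): [20, 19, 13, 12, 11, 11, 4]
Assign each job to the least loaded machine:
  Machine 1: jobs [20, 12, 11, 4], load = 47
  Machine 2: jobs [19, 13, 11], load = 43
Makespan = max load = 47

47


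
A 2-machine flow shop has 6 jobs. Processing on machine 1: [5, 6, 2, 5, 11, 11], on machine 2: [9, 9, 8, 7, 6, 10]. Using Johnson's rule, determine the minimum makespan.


Apply Johnson's rule:
  Group 1 (a <= b): [(3, 2, 8), (1, 5, 9), (4, 5, 7), (2, 6, 9)]
  Group 2 (a > b): [(6, 11, 10), (5, 11, 6)]
Optimal job order: [3, 1, 4, 2, 6, 5]
Schedule:
  Job 3: M1 done at 2, M2 done at 10
  Job 1: M1 done at 7, M2 done at 19
  Job 4: M1 done at 12, M2 done at 26
  Job 2: M1 done at 18, M2 done at 35
  Job 6: M1 done at 29, M2 done at 45
  Job 5: M1 done at 40, M2 done at 51
Makespan = 51

51


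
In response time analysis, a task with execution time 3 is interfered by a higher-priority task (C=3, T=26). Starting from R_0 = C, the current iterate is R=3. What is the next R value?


R_next = C + ceil(R_prev / T_hp) * C_hp
ceil(3 / 26) = ceil(0.1154) = 1
Interference = 1 * 3 = 3
R_next = 3 + 3 = 6

6


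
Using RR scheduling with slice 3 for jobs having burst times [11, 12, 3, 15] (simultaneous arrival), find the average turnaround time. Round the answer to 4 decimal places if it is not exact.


Time quantum = 3
Execution trace:
  J1 runs 3 units, time = 3
  J2 runs 3 units, time = 6
  J3 runs 3 units, time = 9
  J4 runs 3 units, time = 12
  J1 runs 3 units, time = 15
  J2 runs 3 units, time = 18
  J4 runs 3 units, time = 21
  J1 runs 3 units, time = 24
  J2 runs 3 units, time = 27
  J4 runs 3 units, time = 30
  J1 runs 2 units, time = 32
  J2 runs 3 units, time = 35
  J4 runs 3 units, time = 38
  J4 runs 3 units, time = 41
Finish times: [32, 35, 9, 41]
Average turnaround = 117/4 = 29.25

29.25


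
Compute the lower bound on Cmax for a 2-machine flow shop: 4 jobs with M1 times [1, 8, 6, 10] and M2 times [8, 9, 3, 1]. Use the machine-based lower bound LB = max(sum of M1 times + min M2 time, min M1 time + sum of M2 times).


LB1 = sum(M1 times) + min(M2 times) = 25 + 1 = 26
LB2 = min(M1 times) + sum(M2 times) = 1 + 21 = 22
Lower bound = max(LB1, LB2) = max(26, 22) = 26

26


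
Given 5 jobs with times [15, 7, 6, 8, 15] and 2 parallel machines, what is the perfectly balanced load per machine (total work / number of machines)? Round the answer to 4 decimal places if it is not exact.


Total processing time = 15 + 7 + 6 + 8 + 15 = 51
Number of machines = 2
Ideal balanced load = 51 / 2 = 25.5

25.5


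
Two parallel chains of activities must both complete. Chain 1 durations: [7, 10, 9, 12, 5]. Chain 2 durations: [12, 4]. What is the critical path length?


Path A total = 7 + 10 + 9 + 12 + 5 = 43
Path B total = 12 + 4 = 16
Critical path = longest path = max(43, 16) = 43

43


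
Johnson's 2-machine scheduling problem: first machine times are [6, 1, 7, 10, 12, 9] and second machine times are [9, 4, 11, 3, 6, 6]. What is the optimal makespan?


Apply Johnson's rule:
  Group 1 (a <= b): [(2, 1, 4), (1, 6, 9), (3, 7, 11)]
  Group 2 (a > b): [(5, 12, 6), (6, 9, 6), (4, 10, 3)]
Optimal job order: [2, 1, 3, 5, 6, 4]
Schedule:
  Job 2: M1 done at 1, M2 done at 5
  Job 1: M1 done at 7, M2 done at 16
  Job 3: M1 done at 14, M2 done at 27
  Job 5: M1 done at 26, M2 done at 33
  Job 6: M1 done at 35, M2 done at 41
  Job 4: M1 done at 45, M2 done at 48
Makespan = 48

48


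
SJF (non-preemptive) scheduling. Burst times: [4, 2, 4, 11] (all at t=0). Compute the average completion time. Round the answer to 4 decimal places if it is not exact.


SJF order (ascending): [2, 4, 4, 11]
Completion times:
  Job 1: burst=2, C=2
  Job 2: burst=4, C=6
  Job 3: burst=4, C=10
  Job 4: burst=11, C=21
Average completion = 39/4 = 9.75

9.75


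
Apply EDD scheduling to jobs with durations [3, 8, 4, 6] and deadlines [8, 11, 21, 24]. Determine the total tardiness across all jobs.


Sort by due date (EDD order): [(3, 8), (8, 11), (4, 21), (6, 24)]
Compute completion times and tardiness:
  Job 1: p=3, d=8, C=3, tardiness=max(0,3-8)=0
  Job 2: p=8, d=11, C=11, tardiness=max(0,11-11)=0
  Job 3: p=4, d=21, C=15, tardiness=max(0,15-21)=0
  Job 4: p=6, d=24, C=21, tardiness=max(0,21-24)=0
Total tardiness = 0

0


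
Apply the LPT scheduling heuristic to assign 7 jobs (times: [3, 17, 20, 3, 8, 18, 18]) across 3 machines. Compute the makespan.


Sort jobs in decreasing order (LPT): [20, 18, 18, 17, 8, 3, 3]
Assign each job to the least loaded machine:
  Machine 1: jobs [20, 3, 3], load = 26
  Machine 2: jobs [18, 17], load = 35
  Machine 3: jobs [18, 8], load = 26
Makespan = max load = 35

35


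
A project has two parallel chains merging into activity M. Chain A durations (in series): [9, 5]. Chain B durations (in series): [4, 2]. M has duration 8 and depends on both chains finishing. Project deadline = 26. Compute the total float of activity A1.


Forward pass: ES(A1) = sum of predecessors on chain A = 0
EF = ES + duration = 0 + 9 = 9
Backward pass: LF(M) = deadline = 26; LS(M) = 26 - 8 = 18
LF(A1) = LS(M) - sum(successors on chain A) = 18 - 5 = 13
LS = LF - duration = 13 - 9 = 4
Total float = LS - ES = 4 - 0 = 4

4


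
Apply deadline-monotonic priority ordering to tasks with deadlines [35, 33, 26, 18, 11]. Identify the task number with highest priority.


Sort tasks by relative deadline (ascending):
  Task 5: deadline = 11
  Task 4: deadline = 18
  Task 3: deadline = 26
  Task 2: deadline = 33
  Task 1: deadline = 35
Priority order (highest first): [5, 4, 3, 2, 1]
Highest priority task = 5

5


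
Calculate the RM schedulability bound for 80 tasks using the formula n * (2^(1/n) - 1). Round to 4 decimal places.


Compute 2^(1/80) = 1.0087019838
Subtract 1: 1.0087019838 - 1 = 0.0087019838
Multiply by n: 80 * 0.0087019838 = 0.6961587040
Round to 4 dp: 0.6962

0.6962


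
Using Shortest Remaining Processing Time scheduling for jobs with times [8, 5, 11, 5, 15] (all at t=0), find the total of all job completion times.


Since all jobs arrive at t=0, SRPT equals SPT ordering.
SPT order: [5, 5, 8, 11, 15]
Completion times:
  Job 1: p=5, C=5
  Job 2: p=5, C=10
  Job 3: p=8, C=18
  Job 4: p=11, C=29
  Job 5: p=15, C=44
Total completion time = 5 + 10 + 18 + 29 + 44 = 106

106


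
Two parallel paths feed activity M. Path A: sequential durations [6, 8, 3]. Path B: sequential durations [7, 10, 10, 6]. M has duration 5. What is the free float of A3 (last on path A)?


ES(A3) = sum of predecessors on chain A = 14
EF(A3) = ES + duration = 14 + 3 = 17
Successor of A3 is M. ES(M) = max(sum(A), sum(B)) = max(17, 33) = 33
Free float = ES(successor) - EF(current) = 33 - 17 = 16

16


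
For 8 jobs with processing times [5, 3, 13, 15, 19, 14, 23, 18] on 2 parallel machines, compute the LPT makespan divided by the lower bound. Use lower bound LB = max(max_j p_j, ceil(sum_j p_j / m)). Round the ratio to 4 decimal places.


LPT order: [23, 19, 18, 15, 14, 13, 5, 3]
Machine loads after assignment: [56, 54]
LPT makespan = 56
Lower bound = max(max_job, ceil(total/2)) = max(23, 55) = 55
Ratio = 56 / 55 = 1.0182

1.0182


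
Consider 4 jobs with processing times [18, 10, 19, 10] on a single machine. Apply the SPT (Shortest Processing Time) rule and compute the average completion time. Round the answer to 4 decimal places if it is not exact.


Sort jobs by processing time (SPT order): [10, 10, 18, 19]
Compute completion times sequentially:
  Job 1: processing = 10, completes at 10
  Job 2: processing = 10, completes at 20
  Job 3: processing = 18, completes at 38
  Job 4: processing = 19, completes at 57
Sum of completion times = 125
Average completion time = 125/4 = 31.25

31.25


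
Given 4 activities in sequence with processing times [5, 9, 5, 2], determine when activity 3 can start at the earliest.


Activity 3 starts after activities 1 through 2 complete.
Predecessor durations: [5, 9]
ES = 5 + 9 = 14

14


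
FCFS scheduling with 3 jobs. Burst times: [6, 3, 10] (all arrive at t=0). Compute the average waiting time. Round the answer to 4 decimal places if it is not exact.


FCFS order (as given): [6, 3, 10]
Waiting times:
  Job 1: wait = 0
  Job 2: wait = 6
  Job 3: wait = 9
Sum of waiting times = 15
Average waiting time = 15/3 = 5.0

5.0


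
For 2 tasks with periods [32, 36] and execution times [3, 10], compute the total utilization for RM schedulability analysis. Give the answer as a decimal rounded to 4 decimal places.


Compute individual utilizations (exact fractions):
  Task 1: C/T = 3/32 (approx. 0.0938)
  Task 2: C/T = 10/36 = 5/18 (approx. 0.2778)
Total utilization U = 3/32 + 5/18 = 107/288
Rounded to 4 decimal places: U = 0.3715
RM (Liu & Layland) bound for 2 tasks = 0.828427; compare with U = 107/288 (approx. 0.371528)
U <= bound, so schedulable by RM sufficient condition.

0.3715


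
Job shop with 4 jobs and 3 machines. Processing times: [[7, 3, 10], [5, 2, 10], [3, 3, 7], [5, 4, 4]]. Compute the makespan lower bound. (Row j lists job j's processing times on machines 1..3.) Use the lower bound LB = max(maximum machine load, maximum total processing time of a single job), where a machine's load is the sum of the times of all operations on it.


Machine loads:
  Machine 1: 7 + 5 + 3 + 5 = 20
  Machine 2: 3 + 2 + 3 + 4 = 12
  Machine 3: 10 + 10 + 7 + 4 = 31
Max machine load = 31
Job totals:
  Job 1: 20
  Job 2: 17
  Job 3: 13
  Job 4: 13
Max job total = 20
Lower bound = max(31, 20) = 31

31


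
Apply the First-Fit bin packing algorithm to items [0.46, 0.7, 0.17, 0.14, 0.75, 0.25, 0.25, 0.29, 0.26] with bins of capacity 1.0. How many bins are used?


Place items sequentially using First-Fit:
  Item 0.46 -> new Bin 1
  Item 0.7 -> new Bin 2
  Item 0.17 -> Bin 1 (now 0.63)
  Item 0.14 -> Bin 1 (now 0.77)
  Item 0.75 -> new Bin 3
  Item 0.25 -> Bin 2 (now 0.95)
  Item 0.25 -> Bin 3 (now 1.0)
  Item 0.29 -> new Bin 4
  Item 0.26 -> Bin 4 (now 0.55)
Total bins used = 4

4


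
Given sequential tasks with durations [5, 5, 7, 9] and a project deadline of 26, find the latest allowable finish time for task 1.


LF(activity 1) = deadline - sum of successor durations
Successors: activities 2 through 4 with durations [5, 7, 9]
Sum of successor durations = 21
LF = 26 - 21 = 5

5


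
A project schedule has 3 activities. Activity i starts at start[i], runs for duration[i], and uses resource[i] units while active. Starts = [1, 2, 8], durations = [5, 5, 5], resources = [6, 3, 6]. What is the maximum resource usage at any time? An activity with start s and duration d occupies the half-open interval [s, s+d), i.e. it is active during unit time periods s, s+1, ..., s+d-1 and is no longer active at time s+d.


Each activity i is active on [start_i, start_i + duration_i).
Compute total resource usage per time slot:
  t=0: active resources = [], total = 0
  t=1: active resources = [6], total = 6
  t=2: active resources = [6, 3], total = 9
  t=3: active resources = [6, 3], total = 9
  t=4: active resources = [6, 3], total = 9
  t=5: active resources = [6, 3], total = 9
  t=6: active resources = [3], total = 3
  t=7: active resources = [], total = 0
  t=8: active resources = [6], total = 6
  t=9: active resources = [6], total = 6
  t=10: active resources = [6], total = 6
  t=11: active resources = [6], total = 6
  t=12: active resources = [6], total = 6
Peak resource demand = 9

9


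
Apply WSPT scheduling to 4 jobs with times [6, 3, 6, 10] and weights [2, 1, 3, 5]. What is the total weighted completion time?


Compute p/w ratios and sort ascending (WSPT): [(6, 3), (10, 5), (6, 2), (3, 1)]
Compute weighted completion times:
  Job (p=6,w=3): C=6, w*C=3*6=18
  Job (p=10,w=5): C=16, w*C=5*16=80
  Job (p=6,w=2): C=22, w*C=2*22=44
  Job (p=3,w=1): C=25, w*C=1*25=25
Total weighted completion time = 167

167


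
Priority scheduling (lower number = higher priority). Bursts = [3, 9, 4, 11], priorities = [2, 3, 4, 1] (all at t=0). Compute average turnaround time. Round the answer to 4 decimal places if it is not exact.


Sort by priority (ascending = highest first):
Order: [(1, 11), (2, 3), (3, 9), (4, 4)]
Completion times:
  Priority 1, burst=11, C=11
  Priority 2, burst=3, C=14
  Priority 3, burst=9, C=23
  Priority 4, burst=4, C=27
Average turnaround = 75/4 = 18.75

18.75


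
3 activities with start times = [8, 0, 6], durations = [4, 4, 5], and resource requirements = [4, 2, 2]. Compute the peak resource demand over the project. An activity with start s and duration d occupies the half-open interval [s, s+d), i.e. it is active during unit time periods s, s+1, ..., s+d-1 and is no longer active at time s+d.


Each activity i is active on [start_i, start_i + duration_i).
Compute total resource usage per time slot:
  t=0: active resources = [2], total = 2
  t=1: active resources = [2], total = 2
  t=2: active resources = [2], total = 2
  t=3: active resources = [2], total = 2
  t=4: active resources = [], total = 0
  t=5: active resources = [], total = 0
  t=6: active resources = [2], total = 2
  t=7: active resources = [2], total = 2
  t=8: active resources = [4, 2], total = 6
  t=9: active resources = [4, 2], total = 6
  t=10: active resources = [4, 2], total = 6
  t=11: active resources = [4], total = 4
Peak resource demand = 6

6


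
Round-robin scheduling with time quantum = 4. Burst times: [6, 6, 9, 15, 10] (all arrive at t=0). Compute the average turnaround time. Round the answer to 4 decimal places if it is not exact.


Time quantum = 4
Execution trace:
  J1 runs 4 units, time = 4
  J2 runs 4 units, time = 8
  J3 runs 4 units, time = 12
  J4 runs 4 units, time = 16
  J5 runs 4 units, time = 20
  J1 runs 2 units, time = 22
  J2 runs 2 units, time = 24
  J3 runs 4 units, time = 28
  J4 runs 4 units, time = 32
  J5 runs 4 units, time = 36
  J3 runs 1 units, time = 37
  J4 runs 4 units, time = 41
  J5 runs 2 units, time = 43
  J4 runs 3 units, time = 46
Finish times: [22, 24, 37, 46, 43]
Average turnaround = 172/5 = 34.4

34.4


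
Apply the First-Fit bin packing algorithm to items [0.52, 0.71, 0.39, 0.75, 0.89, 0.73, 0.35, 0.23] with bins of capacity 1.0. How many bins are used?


Place items sequentially using First-Fit:
  Item 0.52 -> new Bin 1
  Item 0.71 -> new Bin 2
  Item 0.39 -> Bin 1 (now 0.91)
  Item 0.75 -> new Bin 3
  Item 0.89 -> new Bin 4
  Item 0.73 -> new Bin 5
  Item 0.35 -> new Bin 6
  Item 0.23 -> Bin 2 (now 0.94)
Total bins used = 6

6


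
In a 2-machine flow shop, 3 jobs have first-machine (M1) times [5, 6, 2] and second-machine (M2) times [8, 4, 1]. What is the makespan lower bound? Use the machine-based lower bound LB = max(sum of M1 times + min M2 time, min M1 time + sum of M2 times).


LB1 = sum(M1 times) + min(M2 times) = 13 + 1 = 14
LB2 = min(M1 times) + sum(M2 times) = 2 + 13 = 15
Lower bound = max(LB1, LB2) = max(14, 15) = 15

15


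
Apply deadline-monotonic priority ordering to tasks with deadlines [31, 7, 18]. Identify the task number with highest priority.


Sort tasks by relative deadline (ascending):
  Task 2: deadline = 7
  Task 3: deadline = 18
  Task 1: deadline = 31
Priority order (highest first): [2, 3, 1]
Highest priority task = 2

2


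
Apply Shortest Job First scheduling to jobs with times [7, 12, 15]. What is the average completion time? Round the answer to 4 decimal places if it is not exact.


SJF order (ascending): [7, 12, 15]
Completion times:
  Job 1: burst=7, C=7
  Job 2: burst=12, C=19
  Job 3: burst=15, C=34
Average completion = 60/3 = 20.0

20.0


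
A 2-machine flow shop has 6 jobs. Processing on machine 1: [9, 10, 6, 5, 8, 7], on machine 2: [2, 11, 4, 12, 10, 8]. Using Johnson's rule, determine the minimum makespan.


Apply Johnson's rule:
  Group 1 (a <= b): [(4, 5, 12), (6, 7, 8), (5, 8, 10), (2, 10, 11)]
  Group 2 (a > b): [(3, 6, 4), (1, 9, 2)]
Optimal job order: [4, 6, 5, 2, 3, 1]
Schedule:
  Job 4: M1 done at 5, M2 done at 17
  Job 6: M1 done at 12, M2 done at 25
  Job 5: M1 done at 20, M2 done at 35
  Job 2: M1 done at 30, M2 done at 46
  Job 3: M1 done at 36, M2 done at 50
  Job 1: M1 done at 45, M2 done at 52
Makespan = 52

52


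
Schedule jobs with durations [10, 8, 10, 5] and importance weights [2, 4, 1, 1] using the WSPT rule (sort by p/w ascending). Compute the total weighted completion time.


Compute p/w ratios and sort ascending (WSPT): [(8, 4), (10, 2), (5, 1), (10, 1)]
Compute weighted completion times:
  Job (p=8,w=4): C=8, w*C=4*8=32
  Job (p=10,w=2): C=18, w*C=2*18=36
  Job (p=5,w=1): C=23, w*C=1*23=23
  Job (p=10,w=1): C=33, w*C=1*33=33
Total weighted completion time = 124

124


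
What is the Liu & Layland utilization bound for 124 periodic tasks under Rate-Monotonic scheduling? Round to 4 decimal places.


Compute 2^(1/124) = 1.0056055492
Subtract 1: 1.0056055492 - 1 = 0.0056055492
Multiply by n: 124 * 0.0056055492 = 0.6950881008
Round to 4 dp: 0.6951

0.6951


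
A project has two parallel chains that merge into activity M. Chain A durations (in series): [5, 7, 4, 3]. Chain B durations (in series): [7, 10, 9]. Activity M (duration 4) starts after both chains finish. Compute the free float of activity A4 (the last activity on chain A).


ES(A4) = sum of predecessors on chain A = 16
EF(A4) = ES + duration = 16 + 3 = 19
Successor of A4 is M. ES(M) = max(sum(A), sum(B)) = max(19, 26) = 26
Free float = ES(successor) - EF(current) = 26 - 19 = 7

7


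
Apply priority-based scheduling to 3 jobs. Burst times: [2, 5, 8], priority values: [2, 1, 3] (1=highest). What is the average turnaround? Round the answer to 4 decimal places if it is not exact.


Sort by priority (ascending = highest first):
Order: [(1, 5), (2, 2), (3, 8)]
Completion times:
  Priority 1, burst=5, C=5
  Priority 2, burst=2, C=7
  Priority 3, burst=8, C=15
Average turnaround = 27/3 = 9.0

9.0


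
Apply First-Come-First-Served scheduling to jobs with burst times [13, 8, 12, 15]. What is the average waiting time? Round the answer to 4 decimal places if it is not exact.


FCFS order (as given): [13, 8, 12, 15]
Waiting times:
  Job 1: wait = 0
  Job 2: wait = 13
  Job 3: wait = 21
  Job 4: wait = 33
Sum of waiting times = 67
Average waiting time = 67/4 = 16.75

16.75


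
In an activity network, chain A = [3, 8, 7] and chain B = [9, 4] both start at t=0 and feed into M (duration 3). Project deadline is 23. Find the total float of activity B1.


Forward pass: ES(B1) = sum of predecessors on chain B = 0
EF = ES + duration = 0 + 9 = 9
Backward pass: LF(M) = deadline = 23; LS(M) = 23 - 3 = 20
LF(B1) = LS(M) - sum(successors on chain B) = 20 - 4 = 16
LS = LF - duration = 16 - 9 = 7
Total float = LS - ES = 7 - 0 = 7

7


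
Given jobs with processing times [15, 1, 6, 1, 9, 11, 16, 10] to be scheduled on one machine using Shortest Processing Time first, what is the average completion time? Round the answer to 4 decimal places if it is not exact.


Sort jobs by processing time (SPT order): [1, 1, 6, 9, 10, 11, 15, 16]
Compute completion times sequentially:
  Job 1: processing = 1, completes at 1
  Job 2: processing = 1, completes at 2
  Job 3: processing = 6, completes at 8
  Job 4: processing = 9, completes at 17
  Job 5: processing = 10, completes at 27
  Job 6: processing = 11, completes at 38
  Job 7: processing = 15, completes at 53
  Job 8: processing = 16, completes at 69
Sum of completion times = 215
Average completion time = 215/8 = 26.875

26.875


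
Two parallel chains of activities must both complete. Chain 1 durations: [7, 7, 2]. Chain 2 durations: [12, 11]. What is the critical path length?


Path A total = 7 + 7 + 2 = 16
Path B total = 12 + 11 = 23
Critical path = longest path = max(16, 23) = 23

23


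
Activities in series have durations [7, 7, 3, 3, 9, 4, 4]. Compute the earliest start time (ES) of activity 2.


Activity 2 starts after activities 1 through 1 complete.
Predecessor durations: [7]
ES = 7 = 7

7


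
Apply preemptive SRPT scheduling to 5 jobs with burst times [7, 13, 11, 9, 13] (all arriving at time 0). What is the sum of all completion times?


Since all jobs arrive at t=0, SRPT equals SPT ordering.
SPT order: [7, 9, 11, 13, 13]
Completion times:
  Job 1: p=7, C=7
  Job 2: p=9, C=16
  Job 3: p=11, C=27
  Job 4: p=13, C=40
  Job 5: p=13, C=53
Total completion time = 7 + 16 + 27 + 40 + 53 = 143

143


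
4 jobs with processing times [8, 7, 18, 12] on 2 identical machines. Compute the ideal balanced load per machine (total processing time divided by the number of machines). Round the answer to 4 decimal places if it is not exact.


Total processing time = 8 + 7 + 18 + 12 = 45
Number of machines = 2
Ideal balanced load = 45 / 2 = 22.5

22.5


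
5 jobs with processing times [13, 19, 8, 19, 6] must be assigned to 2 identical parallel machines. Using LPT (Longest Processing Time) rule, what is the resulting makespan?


Sort jobs in decreasing order (LPT): [19, 19, 13, 8, 6]
Assign each job to the least loaded machine:
  Machine 1: jobs [19, 13], load = 32
  Machine 2: jobs [19, 8, 6], load = 33
Makespan = max load = 33

33


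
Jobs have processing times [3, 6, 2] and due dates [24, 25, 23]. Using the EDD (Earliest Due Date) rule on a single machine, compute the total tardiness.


Sort by due date (EDD order): [(2, 23), (3, 24), (6, 25)]
Compute completion times and tardiness:
  Job 1: p=2, d=23, C=2, tardiness=max(0,2-23)=0
  Job 2: p=3, d=24, C=5, tardiness=max(0,5-24)=0
  Job 3: p=6, d=25, C=11, tardiness=max(0,11-25)=0
Total tardiness = 0

0


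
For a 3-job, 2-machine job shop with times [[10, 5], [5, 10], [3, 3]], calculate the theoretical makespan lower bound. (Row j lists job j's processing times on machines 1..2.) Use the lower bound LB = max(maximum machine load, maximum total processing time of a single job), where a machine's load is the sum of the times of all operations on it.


Machine loads:
  Machine 1: 10 + 5 + 3 = 18
  Machine 2: 5 + 10 + 3 = 18
Max machine load = 18
Job totals:
  Job 1: 15
  Job 2: 15
  Job 3: 6
Max job total = 15
Lower bound = max(18, 15) = 18

18


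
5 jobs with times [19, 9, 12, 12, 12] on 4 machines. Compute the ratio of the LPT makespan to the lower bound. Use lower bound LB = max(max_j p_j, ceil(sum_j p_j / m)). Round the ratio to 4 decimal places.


LPT order: [19, 12, 12, 12, 9]
Machine loads after assignment: [19, 21, 12, 12]
LPT makespan = 21
Lower bound = max(max_job, ceil(total/4)) = max(19, 16) = 19
Ratio = 21 / 19 = 1.1053

1.1053


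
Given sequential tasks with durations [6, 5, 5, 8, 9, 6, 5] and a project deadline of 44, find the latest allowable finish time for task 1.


LF(activity 1) = deadline - sum of successor durations
Successors: activities 2 through 7 with durations [5, 5, 8, 9, 6, 5]
Sum of successor durations = 38
LF = 44 - 38 = 6

6


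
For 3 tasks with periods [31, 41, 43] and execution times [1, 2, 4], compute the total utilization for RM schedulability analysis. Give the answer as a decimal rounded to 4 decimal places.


Compute individual utilizations (exact fractions):
  Task 1: C/T = 1/31 (approx. 0.0323)
  Task 2: C/T = 2/41 (approx. 0.0488)
  Task 3: C/T = 4/43 (approx. 0.093)
Total utilization U = 1/31 + 2/41 + 4/43 = 9513/54653
Rounded to 4 decimal places: U = 0.1741
RM (Liu & Layland) bound for 3 tasks = 0.779763; compare with U = 9513/54653 (approx. 0.174062)
U <= bound, so schedulable by RM sufficient condition.

0.1741


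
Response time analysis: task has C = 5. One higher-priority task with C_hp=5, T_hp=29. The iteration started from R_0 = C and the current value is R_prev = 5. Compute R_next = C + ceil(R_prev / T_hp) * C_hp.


R_next = C + ceil(R_prev / T_hp) * C_hp
ceil(5 / 29) = ceil(0.1724) = 1
Interference = 1 * 5 = 5
R_next = 5 + 5 = 10

10


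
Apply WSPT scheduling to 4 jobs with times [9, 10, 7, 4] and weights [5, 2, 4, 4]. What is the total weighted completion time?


Compute p/w ratios and sort ascending (WSPT): [(4, 4), (7, 4), (9, 5), (10, 2)]
Compute weighted completion times:
  Job (p=4,w=4): C=4, w*C=4*4=16
  Job (p=7,w=4): C=11, w*C=4*11=44
  Job (p=9,w=5): C=20, w*C=5*20=100
  Job (p=10,w=2): C=30, w*C=2*30=60
Total weighted completion time = 220

220


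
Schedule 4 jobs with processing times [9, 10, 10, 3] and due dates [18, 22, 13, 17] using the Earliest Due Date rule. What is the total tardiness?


Sort by due date (EDD order): [(10, 13), (3, 17), (9, 18), (10, 22)]
Compute completion times and tardiness:
  Job 1: p=10, d=13, C=10, tardiness=max(0,10-13)=0
  Job 2: p=3, d=17, C=13, tardiness=max(0,13-17)=0
  Job 3: p=9, d=18, C=22, tardiness=max(0,22-18)=4
  Job 4: p=10, d=22, C=32, tardiness=max(0,32-22)=10
Total tardiness = 14

14


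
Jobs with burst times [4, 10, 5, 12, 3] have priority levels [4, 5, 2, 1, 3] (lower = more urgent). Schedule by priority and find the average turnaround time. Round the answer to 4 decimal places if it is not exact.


Sort by priority (ascending = highest first):
Order: [(1, 12), (2, 5), (3, 3), (4, 4), (5, 10)]
Completion times:
  Priority 1, burst=12, C=12
  Priority 2, burst=5, C=17
  Priority 3, burst=3, C=20
  Priority 4, burst=4, C=24
  Priority 5, burst=10, C=34
Average turnaround = 107/5 = 21.4

21.4


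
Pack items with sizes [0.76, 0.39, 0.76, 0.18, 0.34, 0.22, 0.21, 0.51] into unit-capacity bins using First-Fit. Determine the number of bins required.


Place items sequentially using First-Fit:
  Item 0.76 -> new Bin 1
  Item 0.39 -> new Bin 2
  Item 0.76 -> new Bin 3
  Item 0.18 -> Bin 1 (now 0.94)
  Item 0.34 -> Bin 2 (now 0.73)
  Item 0.22 -> Bin 2 (now 0.95)
  Item 0.21 -> Bin 3 (now 0.97)
  Item 0.51 -> new Bin 4
Total bins used = 4

4


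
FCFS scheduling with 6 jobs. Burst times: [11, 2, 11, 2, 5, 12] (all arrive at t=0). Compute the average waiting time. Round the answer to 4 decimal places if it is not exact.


FCFS order (as given): [11, 2, 11, 2, 5, 12]
Waiting times:
  Job 1: wait = 0
  Job 2: wait = 11
  Job 3: wait = 13
  Job 4: wait = 24
  Job 5: wait = 26
  Job 6: wait = 31
Sum of waiting times = 105
Average waiting time = 105/6 = 17.5

17.5


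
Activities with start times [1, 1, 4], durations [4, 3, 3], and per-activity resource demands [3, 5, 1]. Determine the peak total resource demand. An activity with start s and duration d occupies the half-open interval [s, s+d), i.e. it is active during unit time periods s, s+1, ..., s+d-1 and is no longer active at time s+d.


Each activity i is active on [start_i, start_i + duration_i).
Compute total resource usage per time slot:
  t=0: active resources = [], total = 0
  t=1: active resources = [3, 5], total = 8
  t=2: active resources = [3, 5], total = 8
  t=3: active resources = [3, 5], total = 8
  t=4: active resources = [3, 1], total = 4
  t=5: active resources = [1], total = 1
  t=6: active resources = [1], total = 1
Peak resource demand = 8

8


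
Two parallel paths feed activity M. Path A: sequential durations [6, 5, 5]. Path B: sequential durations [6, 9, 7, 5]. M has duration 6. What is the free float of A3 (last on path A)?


ES(A3) = sum of predecessors on chain A = 11
EF(A3) = ES + duration = 11 + 5 = 16
Successor of A3 is M. ES(M) = max(sum(A), sum(B)) = max(16, 27) = 27
Free float = ES(successor) - EF(current) = 27 - 16 = 11

11


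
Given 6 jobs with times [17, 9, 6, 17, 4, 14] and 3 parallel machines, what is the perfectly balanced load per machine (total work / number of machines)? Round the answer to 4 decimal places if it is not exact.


Total processing time = 17 + 9 + 6 + 17 + 4 + 14 = 67
Number of machines = 3
Ideal balanced load = 67 / 3 = 22.3333

22.3333


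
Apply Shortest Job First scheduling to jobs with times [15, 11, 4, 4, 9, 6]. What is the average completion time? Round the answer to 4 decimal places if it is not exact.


SJF order (ascending): [4, 4, 6, 9, 11, 15]
Completion times:
  Job 1: burst=4, C=4
  Job 2: burst=4, C=8
  Job 3: burst=6, C=14
  Job 4: burst=9, C=23
  Job 5: burst=11, C=34
  Job 6: burst=15, C=49
Average completion = 132/6 = 22.0

22.0


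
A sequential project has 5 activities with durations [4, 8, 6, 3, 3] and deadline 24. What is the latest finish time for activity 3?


LF(activity 3) = deadline - sum of successor durations
Successors: activities 4 through 5 with durations [3, 3]
Sum of successor durations = 6
LF = 24 - 6 = 18

18


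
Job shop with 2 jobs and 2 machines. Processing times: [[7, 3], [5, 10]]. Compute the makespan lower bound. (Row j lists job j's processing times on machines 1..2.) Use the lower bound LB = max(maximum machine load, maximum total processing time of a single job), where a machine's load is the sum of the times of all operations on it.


Machine loads:
  Machine 1: 7 + 5 = 12
  Machine 2: 3 + 10 = 13
Max machine load = 13
Job totals:
  Job 1: 10
  Job 2: 15
Max job total = 15
Lower bound = max(13, 15) = 15

15


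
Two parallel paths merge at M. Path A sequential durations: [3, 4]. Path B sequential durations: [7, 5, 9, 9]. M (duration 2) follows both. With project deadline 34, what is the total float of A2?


Forward pass: ES(A2) = sum of predecessors on chain A = 3
EF = ES + duration = 3 + 4 = 7
Backward pass: LF(M) = deadline = 34; LS(M) = 34 - 2 = 32
LF(A2) = LS(M) - sum(successors on chain A) = 32 - 0 = 32
LS = LF - duration = 32 - 4 = 28
Total float = LS - ES = 28 - 3 = 25

25


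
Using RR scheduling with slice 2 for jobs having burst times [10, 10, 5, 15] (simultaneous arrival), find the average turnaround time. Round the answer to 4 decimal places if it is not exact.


Time quantum = 2
Execution trace:
  J1 runs 2 units, time = 2
  J2 runs 2 units, time = 4
  J3 runs 2 units, time = 6
  J4 runs 2 units, time = 8
  J1 runs 2 units, time = 10
  J2 runs 2 units, time = 12
  J3 runs 2 units, time = 14
  J4 runs 2 units, time = 16
  J1 runs 2 units, time = 18
  J2 runs 2 units, time = 20
  J3 runs 1 units, time = 21
  J4 runs 2 units, time = 23
  J1 runs 2 units, time = 25
  J2 runs 2 units, time = 27
  J4 runs 2 units, time = 29
  J1 runs 2 units, time = 31
  J2 runs 2 units, time = 33
  J4 runs 2 units, time = 35
  J4 runs 2 units, time = 37
  J4 runs 2 units, time = 39
  J4 runs 1 units, time = 40
Finish times: [31, 33, 21, 40]
Average turnaround = 125/4 = 31.25

31.25
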